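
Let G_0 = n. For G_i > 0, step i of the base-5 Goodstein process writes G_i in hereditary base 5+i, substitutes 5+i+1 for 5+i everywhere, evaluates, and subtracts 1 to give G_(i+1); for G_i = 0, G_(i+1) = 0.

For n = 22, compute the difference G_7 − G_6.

[0] 22 ≡ 4·5 + 2 (base 5). Lift 6: 26. −1: 25.
[1] 25 ≡ 4·6 + 1 (base 6). Lift 7: 29. −1: 28.
[2] 28 ≡ 4·7 (base 7). Lift 8: 32. −1: 31.
[3] 31 ≡ 3·8 + 7 (base 8). Lift 9: 34. −1: 33.
[4] 33 ≡ 3·9 + 6 (base 9). Lift 10: 36. −1: 35.
[5] 35 ≡ 3·10 + 5 (base 10). Lift 11: 38. −1: 37.
[6] 37 ≡ 3·11 + 4 (base 11). Lift 12: 40. −1: 39.

2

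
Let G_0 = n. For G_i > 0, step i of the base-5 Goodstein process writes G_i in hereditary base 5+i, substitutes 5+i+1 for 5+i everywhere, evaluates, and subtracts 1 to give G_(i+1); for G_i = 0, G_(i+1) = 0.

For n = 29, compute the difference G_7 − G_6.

base 5: 29 = 5^2 + 4; at 6: 6^2 + 4 = 40; next = 39
base 6: 39 = 6^2 + 3; at 7: 7^2 + 3 = 52; next = 51
base 7: 51 = 7^2 + 2; at 8: 8^2 + 2 = 66; next = 65
base 8: 65 = 8^2 + 1; at 9: 9^2 + 1 = 82; next = 81
base 9: 81 = 9^2; at 10: 10^2 = 100; next = 99
base 10: 99 = 9·10 + 9; at 11: 9·11 + 9 = 108; next = 107
base 11: 107 = 9·11 + 8; at 12: 9·12 + 8 = 116; next = 115

8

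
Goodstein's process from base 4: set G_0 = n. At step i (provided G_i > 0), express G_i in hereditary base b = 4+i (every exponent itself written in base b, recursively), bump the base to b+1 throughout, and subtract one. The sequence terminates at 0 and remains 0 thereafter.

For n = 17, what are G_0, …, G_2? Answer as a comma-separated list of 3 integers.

G_0=17  [base 4] 4^2 + 1  →[4↦5]→  5^2 + 1 = 26  −1 ⇒ G_1=25
G_1=25  [base 5] 5^2  →[5↦6]→  6^2 = 36  −1 ⇒ G_2=35

17, 25, 35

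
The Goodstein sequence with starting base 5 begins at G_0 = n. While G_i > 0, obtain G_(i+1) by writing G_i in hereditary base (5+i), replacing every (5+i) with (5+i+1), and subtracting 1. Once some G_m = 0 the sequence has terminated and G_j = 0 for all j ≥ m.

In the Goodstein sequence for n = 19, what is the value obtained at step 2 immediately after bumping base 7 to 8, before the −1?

26

[0] 19 ≡ 3·5 + 4 (base 5). Lift 6: 22. −1: 21.
[1] 21 ≡ 3·6 + 3 (base 6). Lift 7: 24. −1: 23.
[2] 23 ≡ 3·7 + 2 (base 7). Lift 8: 26. −1: 25.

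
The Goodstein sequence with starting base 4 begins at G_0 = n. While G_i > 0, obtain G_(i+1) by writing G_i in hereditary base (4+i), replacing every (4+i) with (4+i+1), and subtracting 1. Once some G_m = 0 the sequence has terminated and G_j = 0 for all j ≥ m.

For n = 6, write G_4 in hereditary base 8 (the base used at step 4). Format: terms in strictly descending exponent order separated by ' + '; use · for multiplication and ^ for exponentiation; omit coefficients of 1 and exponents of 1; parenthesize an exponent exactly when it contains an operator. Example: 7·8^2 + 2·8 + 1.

(0) 6|_4 = 4 + 2 ↦ 5 + 2|_5 = 7 ⇒ 6
(1) 6|_5 = 5 + 1 ↦ 6 + 1|_6 = 7 ⇒ 6
(2) 6|_6 = 6 ↦ 7|_7 = 7 ⇒ 6
(3) 6|_7 = 6 ↦ 6|_8 = 6 ⇒ 5
(4) 5|_8 = 5 ↦ 5|_9 = 5 ⇒ 4

5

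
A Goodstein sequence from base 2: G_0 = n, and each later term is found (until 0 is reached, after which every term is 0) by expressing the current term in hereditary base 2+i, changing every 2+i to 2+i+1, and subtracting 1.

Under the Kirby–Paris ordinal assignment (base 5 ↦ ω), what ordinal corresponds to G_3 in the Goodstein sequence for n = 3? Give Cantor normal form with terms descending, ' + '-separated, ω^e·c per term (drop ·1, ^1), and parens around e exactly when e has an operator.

base 2: 3 = 2 + 1; at 3: 3 + 1 = 4; next = 3
base 3: 3 = 3; at 4: 4 = 4; next = 3
base 4: 3 = 3; at 5: 3 = 3; next = 2

2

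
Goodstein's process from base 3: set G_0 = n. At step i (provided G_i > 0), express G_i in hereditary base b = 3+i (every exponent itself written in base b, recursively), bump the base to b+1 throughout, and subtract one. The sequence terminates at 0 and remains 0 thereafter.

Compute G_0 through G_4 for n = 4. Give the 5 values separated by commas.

4, 4, 4, 3, 2

G_0=4  [base 3] 3 + 1  →[3↦4]→  4 + 1 = 5  −1 ⇒ G_1=4
G_1=4  [base 4] 4  →[4↦5]→  5 = 5  −1 ⇒ G_2=4
G_2=4  [base 5] 4  →[5↦6]→  4 = 4  −1 ⇒ G_3=3
G_3=3  [base 6] 3  →[6↦7]→  3 = 3  −1 ⇒ G_4=2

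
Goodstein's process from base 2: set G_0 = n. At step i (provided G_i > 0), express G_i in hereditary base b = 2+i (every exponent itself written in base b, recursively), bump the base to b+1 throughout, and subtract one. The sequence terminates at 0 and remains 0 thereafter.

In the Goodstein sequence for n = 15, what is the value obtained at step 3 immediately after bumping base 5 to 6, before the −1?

15 —HB2→ 2^(2 + 1) + 2^2 + 2 + 1 —bump→ 3^(3 + 1) + 3^3 + 3 + 1 = 112 —(−1)→ 111
111 —HB3→ 3^(3 + 1) + 3^3 + 3 —bump→ 4^(4 + 1) + 4^4 + 4 = 1284 —(−1)→ 1283
1283 —HB4→ 4^(4 + 1) + 4^4 + 3 —bump→ 5^(5 + 1) + 5^5 + 3 = 18753 —(−1)→ 18752
18752 —HB5→ 5^(5 + 1) + 5^5 + 2 —bump→ 6^(6 + 1) + 6^6 + 2 = 326594 —(−1)→ 326593

326594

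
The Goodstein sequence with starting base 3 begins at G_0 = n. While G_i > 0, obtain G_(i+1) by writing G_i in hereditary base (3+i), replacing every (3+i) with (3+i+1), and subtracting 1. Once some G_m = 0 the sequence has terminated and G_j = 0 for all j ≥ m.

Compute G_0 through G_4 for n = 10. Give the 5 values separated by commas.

G_0 = 10. HB_3(10) = 3^2 + 1. Bump = 17. G_1 = 16.
G_1 = 16. HB_4(16) = 4^2. Bump = 25. G_2 = 24.
G_2 = 24. HB_5(24) = 4·5 + 4. Bump = 28. G_3 = 27.
G_3 = 27. HB_6(27) = 4·6 + 3. Bump = 31. G_4 = 30.

10, 16, 24, 27, 30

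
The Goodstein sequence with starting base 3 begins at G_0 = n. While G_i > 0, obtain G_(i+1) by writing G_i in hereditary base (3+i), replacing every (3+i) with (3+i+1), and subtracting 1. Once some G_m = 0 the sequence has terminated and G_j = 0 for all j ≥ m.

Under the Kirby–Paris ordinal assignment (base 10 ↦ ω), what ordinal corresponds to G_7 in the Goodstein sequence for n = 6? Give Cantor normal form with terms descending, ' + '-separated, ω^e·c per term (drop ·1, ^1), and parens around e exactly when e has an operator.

5

[0] 6 ≡ 2·3 (base 3). Lift 4: 8. −1: 7.
[1] 7 ≡ 4 + 3 (base 4). Lift 5: 8. −1: 7.
[2] 7 ≡ 5 + 2 (base 5). Lift 6: 8. −1: 7.
[3] 7 ≡ 6 + 1 (base 6). Lift 7: 8. −1: 7.
[4] 7 ≡ 7 (base 7). Lift 8: 8. −1: 7.
[5] 7 ≡ 7 (base 8). Lift 9: 7. −1: 6.
[6] 6 ≡ 6 (base 9). Lift 10: 6. −1: 5.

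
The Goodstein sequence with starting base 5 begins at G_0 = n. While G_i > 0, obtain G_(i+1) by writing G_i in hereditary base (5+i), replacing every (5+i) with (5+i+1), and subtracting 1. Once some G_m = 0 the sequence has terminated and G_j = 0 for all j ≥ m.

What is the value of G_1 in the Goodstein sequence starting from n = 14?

G_0 = 14. HB_5(14) = 2·5 + 4. Bump = 16. G_1 = 15.
G_1 = 15. HB_6(15) = 2·6 + 3. Bump = 17. G_2 = 16.

15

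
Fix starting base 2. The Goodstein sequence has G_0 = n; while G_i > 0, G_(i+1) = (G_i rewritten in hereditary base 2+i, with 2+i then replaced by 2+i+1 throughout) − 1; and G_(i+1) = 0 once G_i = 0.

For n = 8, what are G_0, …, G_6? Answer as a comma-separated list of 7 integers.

[0] 8 ≡ 2^(2 + 1) (base 2). Lift 3: 81. −1: 80.
[1] 80 ≡ 2·3^3 + 2·3^2 + 2·3 + 2 (base 3). Lift 4: 554. −1: 553.
[2] 553 ≡ 2·4^4 + 2·4^2 + 2·4 + 1 (base 4). Lift 5: 6311. −1: 6310.
[3] 6310 ≡ 2·5^5 + 2·5^2 + 2·5 (base 5). Lift 6: 93396. −1: 93395.
[4] 93395 ≡ 2·6^6 + 2·6^2 + 6 + 5 (base 6). Lift 7: 1647196. −1: 1647195.
[5] 1647195 ≡ 2·7^7 + 2·7^2 + 7 + 4 (base 7). Lift 8: 33554572. −1: 33554571.

8, 80, 553, 6310, 93395, 1647195, 33554571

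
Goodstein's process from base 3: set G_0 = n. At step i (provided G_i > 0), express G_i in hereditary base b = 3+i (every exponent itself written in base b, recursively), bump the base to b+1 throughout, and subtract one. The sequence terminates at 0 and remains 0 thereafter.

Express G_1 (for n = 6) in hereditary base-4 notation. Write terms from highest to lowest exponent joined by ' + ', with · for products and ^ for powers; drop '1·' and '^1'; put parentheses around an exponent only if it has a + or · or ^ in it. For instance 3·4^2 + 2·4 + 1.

4 + 3

G_0=6  [base 3] 2·3  →[3↦4]→  2·4 = 8  −1 ⇒ G_1=7
G_1=7  [base 4] 4 + 3  →[4↦5]→  5 + 3 = 8  −1 ⇒ G_2=7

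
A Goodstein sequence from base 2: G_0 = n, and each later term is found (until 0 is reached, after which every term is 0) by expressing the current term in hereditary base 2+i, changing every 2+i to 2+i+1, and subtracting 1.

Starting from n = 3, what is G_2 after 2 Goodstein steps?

3 —HB2→ 2 + 1 —bump→ 3 + 1 = 4 —(−1)→ 3
3 —HB3→ 3 —bump→ 4 = 4 —(−1)→ 3
3 —HB4→ 3 —bump→ 3 = 3 —(−1)→ 2

3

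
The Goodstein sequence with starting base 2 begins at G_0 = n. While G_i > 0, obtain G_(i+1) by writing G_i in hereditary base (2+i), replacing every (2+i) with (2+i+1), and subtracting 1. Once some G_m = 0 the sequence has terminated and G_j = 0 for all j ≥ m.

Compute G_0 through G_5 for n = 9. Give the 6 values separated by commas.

9, 81, 1023, 9842, 140743, 2471826

i=0: 9 = 2^(2 + 1) + 1 (b=2); 2→3: 3^(3 + 1) + 1 = 82; 82−1 = 81
i=1: 81 = 3^(3 + 1) (b=3); 3→4: 4^(4 + 1) = 1024; 1024−1 = 1023
i=2: 1023 = 3·4^4 + 3·4^3 + 3·4^2 + 3·4 + 3 (b=4); 4→5: 3·5^5 + 3·5^3 + 3·5^2 + 3·5 + 3 = 9843; 9843−1 = 9842
i=3: 9842 = 3·5^5 + 3·5^3 + 3·5^2 + 3·5 + 2 (b=5); 5→6: 3·6^6 + 3·6^3 + 3·6^2 + 3·6 + 2 = 140744; 140744−1 = 140743
i=4: 140743 = 3·6^6 + 3·6^3 + 3·6^2 + 3·6 + 1 (b=6); 6→7: 3·7^7 + 3·7^3 + 3·7^2 + 3·7 + 1 = 2471827; 2471827−1 = 2471826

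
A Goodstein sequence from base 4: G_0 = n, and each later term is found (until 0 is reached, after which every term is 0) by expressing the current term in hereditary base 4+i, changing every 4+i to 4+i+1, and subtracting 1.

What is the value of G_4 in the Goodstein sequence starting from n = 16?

33

step 0: 16 = 4^2; sub 5 for 4: 5^2; = 25; G_1 = 25−1 = 24
step 1: 24 = 4·5 + 4; sub 6 for 5: 4·6 + 4; = 28; G_2 = 28−1 = 27
step 2: 27 = 4·6 + 3; sub 7 for 6: 4·7 + 3; = 31; G_3 = 31−1 = 30
step 3: 30 = 4·7 + 2; sub 8 for 7: 4·8 + 2; = 34; G_4 = 34−1 = 33
step 4: 33 = 4·8 + 1; sub 9 for 8: 4·9 + 1; = 37; G_5 = 37−1 = 36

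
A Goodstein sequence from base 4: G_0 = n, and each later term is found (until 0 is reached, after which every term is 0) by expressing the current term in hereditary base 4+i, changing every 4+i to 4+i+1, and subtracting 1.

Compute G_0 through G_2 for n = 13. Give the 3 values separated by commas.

i=0: 13 = 3·4 + 1 (b=4); 4→5: 3·5 + 1 = 16; 16−1 = 15
i=1: 15 = 3·5 (b=5); 5→6: 3·6 = 18; 18−1 = 17

13, 15, 17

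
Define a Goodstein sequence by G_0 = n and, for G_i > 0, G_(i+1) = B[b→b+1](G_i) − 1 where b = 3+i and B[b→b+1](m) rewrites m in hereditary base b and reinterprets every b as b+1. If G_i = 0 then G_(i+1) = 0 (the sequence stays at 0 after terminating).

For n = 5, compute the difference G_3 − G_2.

step 0: 5 = 3 + 2; sub 4 for 3: 4 + 2; = 6; G_1 = 6−1 = 5
step 1: 5 = 4 + 1; sub 5 for 4: 5 + 1; = 6; G_2 = 6−1 = 5
step 2: 5 = 5; sub 6 for 5: 6; = 6; G_3 = 6−1 = 5

0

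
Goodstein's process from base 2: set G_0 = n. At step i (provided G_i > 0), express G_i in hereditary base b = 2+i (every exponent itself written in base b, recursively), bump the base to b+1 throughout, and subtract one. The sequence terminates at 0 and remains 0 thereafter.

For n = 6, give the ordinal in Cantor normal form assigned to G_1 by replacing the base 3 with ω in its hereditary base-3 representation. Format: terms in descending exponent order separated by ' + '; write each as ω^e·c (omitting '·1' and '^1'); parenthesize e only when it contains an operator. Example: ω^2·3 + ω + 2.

ω^ω + 2

(0) 6|_2 = 2^2 + 2 ↦ 3^3 + 3|_3 = 30 ⇒ 29
(1) 29|_3 = 3^3 + 2 ↦ 4^4 + 2|_4 = 258 ⇒ 257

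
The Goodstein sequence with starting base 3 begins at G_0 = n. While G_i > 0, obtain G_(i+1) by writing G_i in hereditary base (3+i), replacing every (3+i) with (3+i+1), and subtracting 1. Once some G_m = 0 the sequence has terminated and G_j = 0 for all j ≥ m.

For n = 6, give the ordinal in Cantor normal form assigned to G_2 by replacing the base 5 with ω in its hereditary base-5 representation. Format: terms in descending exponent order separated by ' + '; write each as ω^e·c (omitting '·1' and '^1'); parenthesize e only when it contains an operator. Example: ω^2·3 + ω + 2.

i=0: 6 = 2·3 (b=3); 3→4: 2·4 = 8; 8−1 = 7
i=1: 7 = 4 + 3 (b=4); 4→5: 5 + 3 = 8; 8−1 = 7
i=2: 7 = 5 + 2 (b=5); 5→6: 6 + 2 = 8; 8−1 = 7

ω + 2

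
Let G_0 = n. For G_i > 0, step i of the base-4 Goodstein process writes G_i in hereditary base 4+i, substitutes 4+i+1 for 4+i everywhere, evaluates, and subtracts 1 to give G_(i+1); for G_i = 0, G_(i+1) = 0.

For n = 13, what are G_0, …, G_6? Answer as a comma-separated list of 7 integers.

13, 15, 17, 18, 19, 20, 21

G_0 = 13. HB_4(13) = 3·4 + 1. Bump = 16. G_1 = 15.
G_1 = 15. HB_5(15) = 3·5. Bump = 18. G_2 = 17.
G_2 = 17. HB_6(17) = 2·6 + 5. Bump = 19. G_3 = 18.
G_3 = 18. HB_7(18) = 2·7 + 4. Bump = 20. G_4 = 19.
G_4 = 19. HB_8(19) = 2·8 + 3. Bump = 21. G_5 = 20.
G_5 = 20. HB_9(20) = 2·9 + 2. Bump = 22. G_6 = 21.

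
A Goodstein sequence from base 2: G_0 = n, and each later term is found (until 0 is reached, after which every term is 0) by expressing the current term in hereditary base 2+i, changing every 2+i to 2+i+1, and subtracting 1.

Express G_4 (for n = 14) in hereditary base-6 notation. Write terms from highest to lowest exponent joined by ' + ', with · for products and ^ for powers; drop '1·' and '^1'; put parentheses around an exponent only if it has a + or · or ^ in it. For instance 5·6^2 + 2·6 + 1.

6^(6 + 1) + 5·6^5 + 5·6^4 + 5·6^3 + 5·6^2 + 5·6 + 5

14 —HB2→ 2^(2 + 1) + 2^2 + 2 —bump→ 3^(3 + 1) + 3^3 + 3 = 111 —(−1)→ 110
110 —HB3→ 3^(3 + 1) + 3^3 + 2 —bump→ 4^(4 + 1) + 4^4 + 2 = 1282 —(−1)→ 1281
1281 —HB4→ 4^(4 + 1) + 4^4 + 1 —bump→ 5^(5 + 1) + 5^5 + 1 = 18751 —(−1)→ 18750
18750 —HB5→ 5^(5 + 1) + 5^5 —bump→ 6^(6 + 1) + 6^6 = 326592 —(−1)→ 326591
326591 —HB6→ 6^(6 + 1) + 5·6^5 + 5·6^4 + 5·6^3 + 5·6^2 + 5·6 + 5 —bump→ 7^(7 + 1) + 5·7^5 + 5·7^4 + 5·7^3 + 5·7^2 + 5·7 + 5 = 5862841 —(−1)→ 5862840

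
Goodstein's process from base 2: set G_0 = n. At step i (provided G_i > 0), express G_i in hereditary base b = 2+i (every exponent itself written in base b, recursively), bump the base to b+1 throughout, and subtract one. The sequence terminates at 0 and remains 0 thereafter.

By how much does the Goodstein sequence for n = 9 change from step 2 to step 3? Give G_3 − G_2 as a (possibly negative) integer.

8819

step 0: 9 = 2^(2 + 1) + 1; sub 3 for 2: 3^(3 + 1) + 1; = 82; G_1 = 82−1 = 81
step 1: 81 = 3^(3 + 1); sub 4 for 3: 4^(4 + 1); = 1024; G_2 = 1024−1 = 1023
step 2: 1023 = 3·4^4 + 3·4^3 + 3·4^2 + 3·4 + 3; sub 5 for 4: 3·5^5 + 3·5^3 + 3·5^2 + 3·5 + 3; = 9843; G_3 = 9843−1 = 9842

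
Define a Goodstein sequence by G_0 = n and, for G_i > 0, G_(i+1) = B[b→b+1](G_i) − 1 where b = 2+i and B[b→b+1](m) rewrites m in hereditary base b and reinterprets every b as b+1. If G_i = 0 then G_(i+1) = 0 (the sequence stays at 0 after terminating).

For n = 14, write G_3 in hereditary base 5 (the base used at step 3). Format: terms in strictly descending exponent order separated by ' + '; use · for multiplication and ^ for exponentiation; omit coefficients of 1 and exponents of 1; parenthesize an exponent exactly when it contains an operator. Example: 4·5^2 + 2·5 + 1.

step 0: 14 = 2^(2 + 1) + 2^2 + 2; sub 3 for 2: 3^(3 + 1) + 3^3 + 3; = 111; G_1 = 111−1 = 110
step 1: 110 = 3^(3 + 1) + 3^3 + 2; sub 4 for 3: 4^(4 + 1) + 4^4 + 2; = 1282; G_2 = 1282−1 = 1281
step 2: 1281 = 4^(4 + 1) + 4^4 + 1; sub 5 for 4: 5^(5 + 1) + 5^5 + 1; = 18751; G_3 = 18751−1 = 18750

5^(5 + 1) + 5^5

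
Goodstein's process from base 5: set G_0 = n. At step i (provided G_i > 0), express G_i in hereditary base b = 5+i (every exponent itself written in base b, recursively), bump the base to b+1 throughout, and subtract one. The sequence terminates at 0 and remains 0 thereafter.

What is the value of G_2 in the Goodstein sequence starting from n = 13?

[0] 13 ≡ 2·5 + 3 (base 5). Lift 6: 15. −1: 14.
[1] 14 ≡ 2·6 + 2 (base 6). Lift 7: 16. −1: 15.
[2] 15 ≡ 2·7 + 1 (base 7). Lift 8: 17. −1: 16.

15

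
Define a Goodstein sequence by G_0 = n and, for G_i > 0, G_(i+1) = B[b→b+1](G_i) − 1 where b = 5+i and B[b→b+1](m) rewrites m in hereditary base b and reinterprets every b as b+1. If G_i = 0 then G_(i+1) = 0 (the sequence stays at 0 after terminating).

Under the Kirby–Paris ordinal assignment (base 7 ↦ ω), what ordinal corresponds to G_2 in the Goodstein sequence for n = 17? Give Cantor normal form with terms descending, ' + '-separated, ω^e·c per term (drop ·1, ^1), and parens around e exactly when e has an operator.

(0) 17|_5 = 3·5 + 2 ↦ 3·6 + 2|_6 = 20 ⇒ 19
(1) 19|_6 = 3·6 + 1 ↦ 3·7 + 1|_7 = 22 ⇒ 21
(2) 21|_7 = 3·7 ↦ 3·8|_8 = 24 ⇒ 23

ω·3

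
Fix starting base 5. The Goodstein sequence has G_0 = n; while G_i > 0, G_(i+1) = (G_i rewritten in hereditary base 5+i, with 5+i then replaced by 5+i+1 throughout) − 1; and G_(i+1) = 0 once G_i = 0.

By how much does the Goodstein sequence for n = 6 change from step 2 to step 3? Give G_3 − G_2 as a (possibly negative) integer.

base 5: 6 = 5 + 1; at 6: 6 + 1 = 7; next = 6
base 6: 6 = 6; at 7: 7 = 7; next = 6
base 7: 6 = 6; at 8: 6 = 6; next = 5

-1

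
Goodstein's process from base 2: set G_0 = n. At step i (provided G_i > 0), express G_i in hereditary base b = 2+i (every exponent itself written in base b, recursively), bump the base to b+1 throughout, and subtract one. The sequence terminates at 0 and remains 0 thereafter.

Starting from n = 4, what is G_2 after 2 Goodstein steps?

(0) 4|_2 = 2^2 ↦ 3^3|_3 = 27 ⇒ 26
(1) 26|_3 = 2·3^2 + 2·3 + 2 ↦ 2·4^2 + 2·4 + 2|_4 = 42 ⇒ 41

41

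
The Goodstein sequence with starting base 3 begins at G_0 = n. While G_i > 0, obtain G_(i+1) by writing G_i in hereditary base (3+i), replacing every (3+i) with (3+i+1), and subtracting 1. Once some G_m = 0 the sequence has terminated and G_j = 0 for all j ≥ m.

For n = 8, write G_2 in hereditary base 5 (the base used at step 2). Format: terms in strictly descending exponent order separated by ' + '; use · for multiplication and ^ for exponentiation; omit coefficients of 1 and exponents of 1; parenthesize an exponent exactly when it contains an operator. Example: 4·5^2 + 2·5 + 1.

2·5

G_0=8  [base 3] 2·3 + 2  →[3↦4]→  2·4 + 2 = 10  −1 ⇒ G_1=9
G_1=9  [base 4] 2·4 + 1  →[4↦5]→  2·5 + 1 = 11  −1 ⇒ G_2=10
G_2=10  [base 5] 2·5  →[5↦6]→  2·6 = 12  −1 ⇒ G_3=11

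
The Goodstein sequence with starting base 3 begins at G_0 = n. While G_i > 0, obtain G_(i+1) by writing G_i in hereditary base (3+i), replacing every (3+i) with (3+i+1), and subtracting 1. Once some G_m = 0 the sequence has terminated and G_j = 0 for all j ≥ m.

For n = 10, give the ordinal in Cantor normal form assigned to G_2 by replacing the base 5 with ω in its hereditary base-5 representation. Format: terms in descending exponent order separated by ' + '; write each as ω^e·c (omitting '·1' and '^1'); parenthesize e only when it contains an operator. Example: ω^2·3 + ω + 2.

ω·4 + 4

(0) 10|_3 = 3^2 + 1 ↦ 4^2 + 1|_4 = 17 ⇒ 16
(1) 16|_4 = 4^2 ↦ 5^2|_5 = 25 ⇒ 24
(2) 24|_5 = 4·5 + 4 ↦ 4·6 + 4|_6 = 28 ⇒ 27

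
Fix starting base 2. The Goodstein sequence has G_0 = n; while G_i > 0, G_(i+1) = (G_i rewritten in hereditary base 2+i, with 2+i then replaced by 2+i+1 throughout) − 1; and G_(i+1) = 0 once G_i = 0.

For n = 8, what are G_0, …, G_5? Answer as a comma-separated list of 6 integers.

8, 80, 553, 6310, 93395, 1647195

(0) 8|_2 = 2^(2 + 1) ↦ 3^(3 + 1)|_3 = 81 ⇒ 80
(1) 80|_3 = 2·3^3 + 2·3^2 + 2·3 + 2 ↦ 2·4^4 + 2·4^2 + 2·4 + 2|_4 = 554 ⇒ 553
(2) 553|_4 = 2·4^4 + 2·4^2 + 2·4 + 1 ↦ 2·5^5 + 2·5^2 + 2·5 + 1|_5 = 6311 ⇒ 6310
(3) 6310|_5 = 2·5^5 + 2·5^2 + 2·5 ↦ 2·6^6 + 2·6^2 + 2·6|_6 = 93396 ⇒ 93395
(4) 93395|_6 = 2·6^6 + 2·6^2 + 6 + 5 ↦ 2·7^7 + 2·7^2 + 7 + 5|_7 = 1647196 ⇒ 1647195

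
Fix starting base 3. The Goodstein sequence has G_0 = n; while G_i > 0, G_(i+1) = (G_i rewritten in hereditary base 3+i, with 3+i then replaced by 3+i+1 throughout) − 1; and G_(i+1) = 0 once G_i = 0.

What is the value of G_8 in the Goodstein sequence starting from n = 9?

26

[0] 9 ≡ 3^2 (base 3). Lift 4: 16. −1: 15.
[1] 15 ≡ 3·4 + 3 (base 4). Lift 5: 18. −1: 17.
[2] 17 ≡ 3·5 + 2 (base 5). Lift 6: 20. −1: 19.
[3] 19 ≡ 3·6 + 1 (base 6). Lift 7: 22. −1: 21.
[4] 21 ≡ 3·7 (base 7). Lift 8: 24. −1: 23.
[5] 23 ≡ 2·8 + 7 (base 8). Lift 9: 25. −1: 24.
[6] 24 ≡ 2·9 + 6 (base 9). Lift 10: 26. −1: 25.
[7] 25 ≡ 2·10 + 5 (base 10). Lift 11: 27. −1: 26.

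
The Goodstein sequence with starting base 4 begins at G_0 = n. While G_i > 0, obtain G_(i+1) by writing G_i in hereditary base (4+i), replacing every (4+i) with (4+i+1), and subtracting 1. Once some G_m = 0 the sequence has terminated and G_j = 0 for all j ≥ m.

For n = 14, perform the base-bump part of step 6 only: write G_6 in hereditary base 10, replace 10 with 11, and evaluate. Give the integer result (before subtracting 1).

step 0: 14 = 3·4 + 2; sub 5 for 4: 3·5 + 2; = 17; G_1 = 17−1 = 16
step 1: 16 = 3·5 + 1; sub 6 for 5: 3·6 + 1; = 19; G_2 = 19−1 = 18
step 2: 18 = 3·6; sub 7 for 6: 3·7; = 21; G_3 = 21−1 = 20
step 3: 20 = 2·7 + 6; sub 8 for 7: 2·8 + 6; = 22; G_4 = 22−1 = 21
step 4: 21 = 2·8 + 5; sub 9 for 8: 2·9 + 5; = 23; G_5 = 23−1 = 22
step 5: 22 = 2·9 + 4; sub 10 for 9: 2·10 + 4; = 24; G_6 = 24−1 = 23
step 6: 23 = 2·10 + 3; sub 11 for 10: 2·11 + 3; = 25; G_7 = 25−1 = 24

25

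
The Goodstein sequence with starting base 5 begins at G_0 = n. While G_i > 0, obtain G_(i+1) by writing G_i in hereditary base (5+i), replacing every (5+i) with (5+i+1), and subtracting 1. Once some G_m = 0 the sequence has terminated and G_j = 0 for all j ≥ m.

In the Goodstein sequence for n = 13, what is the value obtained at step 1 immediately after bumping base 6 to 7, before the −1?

i=0: 13 = 2·5 + 3 (b=5); 5→6: 2·6 + 3 = 15; 15−1 = 14
i=1: 14 = 2·6 + 2 (b=6); 6→7: 2·7 + 2 = 16; 16−1 = 15

16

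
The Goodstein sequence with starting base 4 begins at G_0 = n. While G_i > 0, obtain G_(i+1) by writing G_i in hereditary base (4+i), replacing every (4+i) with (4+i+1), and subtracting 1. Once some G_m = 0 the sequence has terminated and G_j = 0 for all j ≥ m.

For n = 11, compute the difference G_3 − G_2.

1

[0] 11 ≡ 2·4 + 3 (base 4). Lift 5: 13. −1: 12.
[1] 12 ≡ 2·5 + 2 (base 5). Lift 6: 14. −1: 13.
[2] 13 ≡ 2·6 + 1 (base 6). Lift 7: 15. −1: 14.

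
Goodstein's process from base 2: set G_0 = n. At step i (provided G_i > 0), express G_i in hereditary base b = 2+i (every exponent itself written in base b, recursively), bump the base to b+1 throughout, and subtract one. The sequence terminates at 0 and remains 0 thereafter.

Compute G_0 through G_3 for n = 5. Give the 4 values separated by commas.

G_0 = 5. HB_2(5) = 2^2 + 1. Bump = 28. G_1 = 27.
G_1 = 27. HB_3(27) = 3^3. Bump = 256. G_2 = 255.
G_2 = 255. HB_4(255) = 3·4^3 + 3·4^2 + 3·4 + 3. Bump = 468. G_3 = 467.

5, 27, 255, 467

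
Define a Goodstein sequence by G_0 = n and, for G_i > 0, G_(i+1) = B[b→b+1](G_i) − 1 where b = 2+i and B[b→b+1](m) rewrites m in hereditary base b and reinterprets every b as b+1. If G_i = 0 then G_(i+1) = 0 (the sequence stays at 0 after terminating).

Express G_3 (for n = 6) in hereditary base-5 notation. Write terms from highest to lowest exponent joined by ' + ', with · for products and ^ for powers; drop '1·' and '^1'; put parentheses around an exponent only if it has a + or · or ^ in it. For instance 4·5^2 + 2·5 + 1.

5^5

(0) 6|_2 = 2^2 + 2 ↦ 3^3 + 3|_3 = 30 ⇒ 29
(1) 29|_3 = 3^3 + 2 ↦ 4^4 + 2|_4 = 258 ⇒ 257
(2) 257|_4 = 4^4 + 1 ↦ 5^5 + 1|_5 = 3126 ⇒ 3125
(3) 3125|_5 = 5^5 ↦ 6^6|_6 = 46656 ⇒ 46655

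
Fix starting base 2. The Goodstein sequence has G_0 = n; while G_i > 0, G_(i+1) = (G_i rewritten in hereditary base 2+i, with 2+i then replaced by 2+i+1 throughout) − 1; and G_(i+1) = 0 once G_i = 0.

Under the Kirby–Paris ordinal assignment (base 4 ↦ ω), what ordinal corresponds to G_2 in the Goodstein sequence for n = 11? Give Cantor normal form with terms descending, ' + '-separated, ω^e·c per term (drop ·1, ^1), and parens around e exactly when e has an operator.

step 0: 11 = 2^(2 + 1) + 2 + 1; sub 3 for 2: 3^(3 + 1) + 3 + 1; = 85; G_1 = 85−1 = 84
step 1: 84 = 3^(3 + 1) + 3; sub 4 for 3: 4^(4 + 1) + 4; = 1028; G_2 = 1028−1 = 1027

ω^(ω + 1) + 3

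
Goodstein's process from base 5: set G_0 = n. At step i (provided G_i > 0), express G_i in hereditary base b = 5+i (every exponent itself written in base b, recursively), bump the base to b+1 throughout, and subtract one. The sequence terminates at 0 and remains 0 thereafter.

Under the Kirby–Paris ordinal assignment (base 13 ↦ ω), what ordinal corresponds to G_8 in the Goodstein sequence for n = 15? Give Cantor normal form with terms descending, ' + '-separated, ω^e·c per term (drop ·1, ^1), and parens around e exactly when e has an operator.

ω + 10

step 0: 15 = 3·5; sub 6 for 5: 3·6; = 18; G_1 = 18−1 = 17
step 1: 17 = 2·6 + 5; sub 7 for 6: 2·7 + 5; = 19; G_2 = 19−1 = 18
step 2: 18 = 2·7 + 4; sub 8 for 7: 2·8 + 4; = 20; G_3 = 20−1 = 19
step 3: 19 = 2·8 + 3; sub 9 for 8: 2·9 + 3; = 21; G_4 = 21−1 = 20
step 4: 20 = 2·9 + 2; sub 10 for 9: 2·10 + 2; = 22; G_5 = 22−1 = 21
step 5: 21 = 2·10 + 1; sub 11 for 10: 2·11 + 1; = 23; G_6 = 23−1 = 22
step 6: 22 = 2·11; sub 12 for 11: 2·12; = 24; G_7 = 24−1 = 23
step 7: 23 = 12 + 11; sub 13 for 12: 13 + 11; = 24; G_8 = 24−1 = 23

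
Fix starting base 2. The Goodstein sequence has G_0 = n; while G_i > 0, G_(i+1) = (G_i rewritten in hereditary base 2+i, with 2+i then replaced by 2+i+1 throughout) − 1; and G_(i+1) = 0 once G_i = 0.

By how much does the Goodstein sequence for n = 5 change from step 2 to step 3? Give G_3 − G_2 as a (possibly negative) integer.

(0) 5|_2 = 2^2 + 1 ↦ 3^3 + 1|_3 = 28 ⇒ 27
(1) 27|_3 = 3^3 ↦ 4^4|_4 = 256 ⇒ 255
(2) 255|_4 = 3·4^3 + 3·4^2 + 3·4 + 3 ↦ 3·5^3 + 3·5^2 + 3·5 + 3|_5 = 468 ⇒ 467

212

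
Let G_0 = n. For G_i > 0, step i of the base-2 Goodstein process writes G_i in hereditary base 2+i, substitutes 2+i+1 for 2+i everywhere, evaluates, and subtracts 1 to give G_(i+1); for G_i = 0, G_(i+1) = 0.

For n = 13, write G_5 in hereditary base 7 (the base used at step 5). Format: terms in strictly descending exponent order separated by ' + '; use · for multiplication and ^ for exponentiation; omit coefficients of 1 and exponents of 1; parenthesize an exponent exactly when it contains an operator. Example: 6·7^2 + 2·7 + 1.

7^(7 + 1) + 3·7^3 + 3·7^2 + 3·7

step 0: 13 = 2^(2 + 1) + 2^2 + 1; sub 3 for 2: 3^(3 + 1) + 3^3 + 1; = 109; G_1 = 109−1 = 108
step 1: 108 = 3^(3 + 1) + 3^3; sub 4 for 3: 4^(4 + 1) + 4^4; = 1280; G_2 = 1280−1 = 1279
step 2: 1279 = 4^(4 + 1) + 3·4^3 + 3·4^2 + 3·4 + 3; sub 5 for 4: 5^(5 + 1) + 3·5^3 + 3·5^2 + 3·5 + 3; = 16093; G_3 = 16093−1 = 16092
step 3: 16092 = 5^(5 + 1) + 3·5^3 + 3·5^2 + 3·5 + 2; sub 6 for 5: 6^(6 + 1) + 3·6^3 + 3·6^2 + 3·6 + 2; = 280712; G_4 = 280712−1 = 280711
step 4: 280711 = 6^(6 + 1) + 3·6^3 + 3·6^2 + 3·6 + 1; sub 7 for 6: 7^(7 + 1) + 3·7^3 + 3·7^2 + 3·7 + 1; = 5765999; G_5 = 5765999−1 = 5765998
step 5: 5765998 = 7^(7 + 1) + 3·7^3 + 3·7^2 + 3·7; sub 8 for 7: 8^(8 + 1) + 3·8^3 + 3·8^2 + 3·8; = 134219480; G_6 = 134219480−1 = 134219479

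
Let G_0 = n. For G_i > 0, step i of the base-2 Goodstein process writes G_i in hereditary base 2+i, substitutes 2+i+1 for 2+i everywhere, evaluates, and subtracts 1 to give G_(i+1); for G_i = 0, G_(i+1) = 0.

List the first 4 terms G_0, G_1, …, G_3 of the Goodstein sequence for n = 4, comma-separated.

4, 26, 41, 60

[0] 4 ≡ 2^2 (base 2). Lift 3: 27. −1: 26.
[1] 26 ≡ 2·3^2 + 2·3 + 2 (base 3). Lift 4: 42. −1: 41.
[2] 41 ≡ 2·4^2 + 2·4 + 1 (base 4). Lift 5: 61. −1: 60.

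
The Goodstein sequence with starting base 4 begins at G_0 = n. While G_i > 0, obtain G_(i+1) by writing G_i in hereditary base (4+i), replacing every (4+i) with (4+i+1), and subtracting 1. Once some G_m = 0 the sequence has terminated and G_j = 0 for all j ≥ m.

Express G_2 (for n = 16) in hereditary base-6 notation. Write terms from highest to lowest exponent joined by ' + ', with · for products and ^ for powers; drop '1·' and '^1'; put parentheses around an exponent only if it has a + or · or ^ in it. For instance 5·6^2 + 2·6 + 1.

4·6 + 3

[0] 16 ≡ 4^2 (base 4). Lift 5: 25. −1: 24.
[1] 24 ≡ 4·5 + 4 (base 5). Lift 6: 28. −1: 27.
[2] 27 ≡ 4·6 + 3 (base 6). Lift 7: 31. −1: 30.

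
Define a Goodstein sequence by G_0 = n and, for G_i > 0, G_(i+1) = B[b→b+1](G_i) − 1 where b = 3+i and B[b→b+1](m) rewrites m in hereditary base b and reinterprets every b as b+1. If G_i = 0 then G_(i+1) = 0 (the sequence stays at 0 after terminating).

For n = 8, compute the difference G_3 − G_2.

1

[0] 8 ≡ 2·3 + 2 (base 3). Lift 4: 10. −1: 9.
[1] 9 ≡ 2·4 + 1 (base 4). Lift 5: 11. −1: 10.
[2] 10 ≡ 2·5 (base 5). Lift 6: 12. −1: 11.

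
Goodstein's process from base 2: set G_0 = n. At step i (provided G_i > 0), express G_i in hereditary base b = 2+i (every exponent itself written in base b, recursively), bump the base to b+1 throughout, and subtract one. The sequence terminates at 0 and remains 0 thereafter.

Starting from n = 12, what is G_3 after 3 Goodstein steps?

12 —HB2→ 2^(2 + 1) + 2^2 —bump→ 3^(3 + 1) + 3^3 = 108 —(−1)→ 107
107 —HB3→ 3^(3 + 1) + 2·3^2 + 2·3 + 2 —bump→ 4^(4 + 1) + 2·4^2 + 2·4 + 2 = 1066 —(−1)→ 1065
1065 —HB4→ 4^(4 + 1) + 2·4^2 + 2·4 + 1 —bump→ 5^(5 + 1) + 2·5^2 + 2·5 + 1 = 15686 —(−1)→ 15685
15685 —HB5→ 5^(5 + 1) + 2·5^2 + 2·5 —bump→ 6^(6 + 1) + 2·6^2 + 2·6 = 280020 —(−1)→ 280019

15685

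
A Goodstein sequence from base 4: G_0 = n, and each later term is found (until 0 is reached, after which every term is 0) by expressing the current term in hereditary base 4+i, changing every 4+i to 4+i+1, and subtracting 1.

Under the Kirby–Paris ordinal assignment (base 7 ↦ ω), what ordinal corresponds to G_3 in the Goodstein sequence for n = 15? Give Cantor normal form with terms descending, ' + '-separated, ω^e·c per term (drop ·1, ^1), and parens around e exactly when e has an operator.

G_0 = 15. HB_4(15) = 3·4 + 3. Bump = 18. G_1 = 17.
G_1 = 17. HB_5(17) = 3·5 + 2. Bump = 20. G_2 = 19.
G_2 = 19. HB_6(19) = 3·6 + 1. Bump = 22. G_3 = 21.

ω·3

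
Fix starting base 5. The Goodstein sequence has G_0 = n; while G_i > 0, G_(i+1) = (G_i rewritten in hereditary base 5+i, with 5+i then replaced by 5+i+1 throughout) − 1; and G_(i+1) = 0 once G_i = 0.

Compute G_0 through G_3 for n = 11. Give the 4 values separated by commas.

11, 12, 13, 13

G_0 = 11. HB_5(11) = 2·5 + 1. Bump = 13. G_1 = 12.
G_1 = 12. HB_6(12) = 2·6. Bump = 14. G_2 = 13.
G_2 = 13. HB_7(13) = 7 + 6. Bump = 14. G_3 = 13.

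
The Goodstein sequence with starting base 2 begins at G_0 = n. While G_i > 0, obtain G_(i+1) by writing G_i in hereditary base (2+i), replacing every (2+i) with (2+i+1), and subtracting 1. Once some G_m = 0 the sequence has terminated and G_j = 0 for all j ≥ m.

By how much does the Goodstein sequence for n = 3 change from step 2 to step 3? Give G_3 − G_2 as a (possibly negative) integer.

-1

G_0 = 3. HB_2(3) = 2 + 1. Bump = 4. G_1 = 3.
G_1 = 3. HB_3(3) = 3. Bump = 4. G_2 = 3.
G_2 = 3. HB_4(3) = 3. Bump = 3. G_3 = 2.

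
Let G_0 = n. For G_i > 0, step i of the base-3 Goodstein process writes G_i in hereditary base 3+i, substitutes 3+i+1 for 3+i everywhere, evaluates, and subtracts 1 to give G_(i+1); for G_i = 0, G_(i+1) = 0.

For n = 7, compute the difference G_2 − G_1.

[0] 7 ≡ 2·3 + 1 (base 3). Lift 4: 9. −1: 8.
[1] 8 ≡ 2·4 (base 4). Lift 5: 10. −1: 9.

1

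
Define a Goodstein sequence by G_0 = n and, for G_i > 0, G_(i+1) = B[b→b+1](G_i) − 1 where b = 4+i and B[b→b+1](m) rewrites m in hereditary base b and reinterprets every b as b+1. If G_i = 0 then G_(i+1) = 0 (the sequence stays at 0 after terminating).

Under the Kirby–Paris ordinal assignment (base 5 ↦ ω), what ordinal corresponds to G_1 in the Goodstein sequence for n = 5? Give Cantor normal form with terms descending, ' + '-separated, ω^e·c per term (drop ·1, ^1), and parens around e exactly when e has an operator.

[0] 5 ≡ 4 + 1 (base 4). Lift 5: 6. −1: 5.
[1] 5 ≡ 5 (base 5). Lift 6: 6. −1: 5.

ω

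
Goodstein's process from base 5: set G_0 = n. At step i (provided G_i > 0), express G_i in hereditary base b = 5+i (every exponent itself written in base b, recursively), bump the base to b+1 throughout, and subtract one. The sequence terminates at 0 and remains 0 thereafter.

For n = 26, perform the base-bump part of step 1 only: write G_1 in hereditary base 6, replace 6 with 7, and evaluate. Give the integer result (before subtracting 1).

49

[0] 26 ≡ 5^2 + 1 (base 5). Lift 6: 37. −1: 36.
[1] 36 ≡ 6^2 (base 6). Lift 7: 49. −1: 48.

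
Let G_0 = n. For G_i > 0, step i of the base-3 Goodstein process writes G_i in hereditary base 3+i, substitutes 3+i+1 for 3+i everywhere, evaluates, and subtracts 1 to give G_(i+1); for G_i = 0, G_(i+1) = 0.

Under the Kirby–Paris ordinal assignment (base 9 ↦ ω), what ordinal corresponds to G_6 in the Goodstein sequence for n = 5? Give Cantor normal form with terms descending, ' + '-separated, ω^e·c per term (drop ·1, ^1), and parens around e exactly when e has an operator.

5 —HB3→ 3 + 2 —bump→ 4 + 2 = 6 —(−1)→ 5
5 —HB4→ 4 + 1 —bump→ 5 + 1 = 6 —(−1)→ 5
5 —HB5→ 5 —bump→ 6 = 6 —(−1)→ 5
5 —HB6→ 5 —bump→ 5 = 5 —(−1)→ 4
4 —HB7→ 4 —bump→ 4 = 4 —(−1)→ 3
3 —HB8→ 3 —bump→ 3 = 3 —(−1)→ 2
2 —HB9→ 2 —bump→ 2 = 2 —(−1)→ 1

2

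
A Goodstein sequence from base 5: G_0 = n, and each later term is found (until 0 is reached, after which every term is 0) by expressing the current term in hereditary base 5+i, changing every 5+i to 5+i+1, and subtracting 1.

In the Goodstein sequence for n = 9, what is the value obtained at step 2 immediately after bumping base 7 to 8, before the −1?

base 5: 9 = 5 + 4; at 6: 6 + 4 = 10; next = 9
base 6: 9 = 6 + 3; at 7: 7 + 3 = 10; next = 9
base 7: 9 = 7 + 2; at 8: 8 + 2 = 10; next = 9

10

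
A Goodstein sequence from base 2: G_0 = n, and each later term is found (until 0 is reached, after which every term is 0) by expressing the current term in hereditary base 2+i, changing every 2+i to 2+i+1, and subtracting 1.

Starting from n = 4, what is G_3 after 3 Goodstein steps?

60

i=0: 4 = 2^2 (b=2); 2→3: 3^3 = 27; 27−1 = 26
i=1: 26 = 2·3^2 + 2·3 + 2 (b=3); 3→4: 2·4^2 + 2·4 + 2 = 42; 42−1 = 41
i=2: 41 = 2·4^2 + 2·4 + 1 (b=4); 4→5: 2·5^2 + 2·5 + 1 = 61; 61−1 = 60
i=3: 60 = 2·5^2 + 2·5 (b=5); 5→6: 2·6^2 + 2·6 = 84; 84−1 = 83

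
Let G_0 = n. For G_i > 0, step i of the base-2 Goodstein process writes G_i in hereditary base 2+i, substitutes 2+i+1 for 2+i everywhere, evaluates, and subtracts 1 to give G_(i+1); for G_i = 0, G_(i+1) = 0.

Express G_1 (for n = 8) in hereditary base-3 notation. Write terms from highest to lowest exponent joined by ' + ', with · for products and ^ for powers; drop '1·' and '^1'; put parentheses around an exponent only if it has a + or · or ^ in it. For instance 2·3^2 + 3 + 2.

2·3^3 + 2·3^2 + 2·3 + 2

step 0: 8 = 2^(2 + 1); sub 3 for 2: 3^(3 + 1); = 81; G_1 = 81−1 = 80
step 1: 80 = 2·3^3 + 2·3^2 + 2·3 + 2; sub 4 for 3: 2·4^4 + 2·4^2 + 2·4 + 2; = 554; G_2 = 554−1 = 553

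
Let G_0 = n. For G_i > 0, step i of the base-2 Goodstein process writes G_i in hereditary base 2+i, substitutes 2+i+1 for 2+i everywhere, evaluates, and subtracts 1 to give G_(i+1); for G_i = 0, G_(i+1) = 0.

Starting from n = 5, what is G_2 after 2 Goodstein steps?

255

step 0: 5 = 2^2 + 1; sub 3 for 2: 3^3 + 1; = 28; G_1 = 28−1 = 27
step 1: 27 = 3^3; sub 4 for 3: 4^4; = 256; G_2 = 256−1 = 255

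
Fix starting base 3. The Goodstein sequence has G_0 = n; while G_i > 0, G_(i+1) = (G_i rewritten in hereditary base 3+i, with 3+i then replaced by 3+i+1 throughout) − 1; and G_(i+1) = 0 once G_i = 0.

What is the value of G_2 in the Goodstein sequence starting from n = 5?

i=0: 5 = 3 + 2 (b=3); 3→4: 4 + 2 = 6; 6−1 = 5
i=1: 5 = 4 + 1 (b=4); 4→5: 5 + 1 = 6; 6−1 = 5
i=2: 5 = 5 (b=5); 5→6: 6 = 6; 6−1 = 5

5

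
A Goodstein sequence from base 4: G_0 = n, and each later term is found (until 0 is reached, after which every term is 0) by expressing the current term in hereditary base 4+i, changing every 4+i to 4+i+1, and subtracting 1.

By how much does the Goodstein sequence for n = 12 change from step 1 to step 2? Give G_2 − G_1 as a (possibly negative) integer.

(0) 12|_4 = 3·4 ↦ 3·5|_5 = 15 ⇒ 14
(1) 14|_5 = 2·5 + 4 ↦ 2·6 + 4|_6 = 16 ⇒ 15

1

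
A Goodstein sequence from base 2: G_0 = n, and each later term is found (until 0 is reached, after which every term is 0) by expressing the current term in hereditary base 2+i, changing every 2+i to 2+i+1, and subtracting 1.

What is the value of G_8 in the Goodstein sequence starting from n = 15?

100077777775

15 —HB2→ 2^(2 + 1) + 2^2 + 2 + 1 —bump→ 3^(3 + 1) + 3^3 + 3 + 1 = 112 —(−1)→ 111
111 —HB3→ 3^(3 + 1) + 3^3 + 3 —bump→ 4^(4 + 1) + 4^4 + 4 = 1284 —(−1)→ 1283
1283 —HB4→ 4^(4 + 1) + 4^4 + 3 —bump→ 5^(5 + 1) + 5^5 + 3 = 18753 —(−1)→ 18752
18752 —HB5→ 5^(5 + 1) + 5^5 + 2 —bump→ 6^(6 + 1) + 6^6 + 2 = 326594 —(−1)→ 326593
326593 —HB6→ 6^(6 + 1) + 6^6 + 1 —bump→ 7^(7 + 1) + 7^7 + 1 = 6588345 —(−1)→ 6588344
6588344 —HB7→ 7^(7 + 1) + 7^7 —bump→ 8^(8 + 1) + 8^8 = 150994944 —(−1)→ 150994943
150994943 —HB8→ 8^(8 + 1) + 7·8^7 + 7·8^6 + 7·8^5 + 7·8^4 + 7·8^3 + 7·8^2 + 7·8 + 7 —bump→ 9^(9 + 1) + 7·9^7 + 7·9^6 + 7·9^5 + 7·9^4 + 7·9^3 + 7·9^2 + 7·9 + 7 = 3524450281 —(−1)→ 3524450280
3524450280 —HB9→ 9^(9 + 1) + 7·9^7 + 7·9^6 + 7·9^5 + 7·9^4 + 7·9^3 + 7·9^2 + 7·9 + 6 —bump→ 10^(10 + 1) + 7·10^7 + 7·10^6 + 7·10^5 + 7·10^4 + 7·10^3 + 7·10^2 + 7·10 + 6 = 100077777776 —(−1)→ 100077777775
100077777775 —HB10→ 10^(10 + 1) + 7·10^7 + 7·10^6 + 7·10^5 + 7·10^4 + 7·10^3 + 7·10^2 + 7·10 + 5 —bump→ 11^(11 + 1) + 7·11^7 + 7·11^6 + 7·11^5 + 7·11^4 + 7·11^3 + 7·11^2 + 7·11 + 5 = 3138578427935 —(−1)→ 3138578427934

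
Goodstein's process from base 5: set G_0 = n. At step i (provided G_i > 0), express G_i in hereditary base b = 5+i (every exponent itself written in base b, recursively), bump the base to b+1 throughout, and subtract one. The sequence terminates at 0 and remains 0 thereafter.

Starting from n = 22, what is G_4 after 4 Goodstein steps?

22 —HB5→ 4·5 + 2 —bump→ 4·6 + 2 = 26 —(−1)→ 25
25 —HB6→ 4·6 + 1 —bump→ 4·7 + 1 = 29 —(−1)→ 28
28 —HB7→ 4·7 —bump→ 4·8 = 32 —(−1)→ 31
31 —HB8→ 3·8 + 7 —bump→ 3·9 + 7 = 34 —(−1)→ 33
33 —HB9→ 3·9 + 6 —bump→ 3·10 + 6 = 36 —(−1)→ 35

33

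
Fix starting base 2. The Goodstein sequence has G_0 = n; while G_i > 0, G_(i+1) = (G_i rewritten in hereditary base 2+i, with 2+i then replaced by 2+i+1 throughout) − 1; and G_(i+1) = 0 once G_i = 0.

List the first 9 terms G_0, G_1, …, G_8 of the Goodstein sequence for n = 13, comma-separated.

13, 108, 1279, 16092, 280711, 5765998, 134219479, 3486786855, 100000003325

[0] 13 ≡ 2^(2 + 1) + 2^2 + 1 (base 2). Lift 3: 109. −1: 108.
[1] 108 ≡ 3^(3 + 1) + 3^3 (base 3). Lift 4: 1280. −1: 1279.
[2] 1279 ≡ 4^(4 + 1) + 3·4^3 + 3·4^2 + 3·4 + 3 (base 4). Lift 5: 16093. −1: 16092.
[3] 16092 ≡ 5^(5 + 1) + 3·5^3 + 3·5^2 + 3·5 + 2 (base 5). Lift 6: 280712. −1: 280711.
[4] 280711 ≡ 6^(6 + 1) + 3·6^3 + 3·6^2 + 3·6 + 1 (base 6). Lift 7: 5765999. −1: 5765998.
[5] 5765998 ≡ 7^(7 + 1) + 3·7^3 + 3·7^2 + 3·7 (base 7). Lift 8: 134219480. −1: 134219479.
[6] 134219479 ≡ 8^(8 + 1) + 3·8^3 + 3·8^2 + 2·8 + 7 (base 8). Lift 9: 3486786856. −1: 3486786855.
[7] 3486786855 ≡ 9^(9 + 1) + 3·9^3 + 3·9^2 + 2·9 + 6 (base 9). Lift 10: 100000003326. −1: 100000003325.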